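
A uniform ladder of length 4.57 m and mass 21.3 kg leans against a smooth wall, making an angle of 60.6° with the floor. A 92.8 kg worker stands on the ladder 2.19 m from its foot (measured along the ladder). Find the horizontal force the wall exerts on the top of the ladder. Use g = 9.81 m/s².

About the foot of the ladder:
Ladder weight 21.3×9.81 = 209 N acts at 2.285 m along the ladder; its horizontal arm is 2.285·cos60.6° = 1.122 m → τ = 234.5 N·m clockwise.
Worker: 92.8×9.81 = 910.4 N at 2.19 m → arm 1.075 m → τ = 978.7 N·m clockwise.
Wall normal N acts horizontally at the top; its moment arm is the height L sinθ = 4.57·sin60.6° = 3.981 m, counterclockwise.
Setting net torque to zero: N × 3.981 = 1213 → N = 305 N.

N_wall ≈ 305 N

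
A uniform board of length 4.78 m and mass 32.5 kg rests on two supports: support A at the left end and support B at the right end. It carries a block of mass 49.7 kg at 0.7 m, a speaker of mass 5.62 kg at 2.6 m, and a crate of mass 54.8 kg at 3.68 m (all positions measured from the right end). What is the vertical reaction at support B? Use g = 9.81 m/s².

R_B ≈ 724 N

Choose support A as the axis so its reaction then has zero moment arm.
Beam weight: 32.5 × 9.81 = 318.8 N down at 2.39 m → arm 2.39 m, τ = 318.8 × 2.39 = 761.9 N·m clockwise.
Block: 49.7 × 9.81 = 487.6 N down at 0.7 m → arm 4.08 m, τ = 487.6 × 4.08 = 1989 N·m clockwise.
Speaker: 5.62 × 9.81 = 55.13 N down at 2.6 m → arm 2.18 m, τ = 55.13 × 2.18 = 120.2 N·m clockwise.
Crate: 54.8 × 9.81 = 537.6 N down at 3.68 m → arm 1.1 m, τ = 537.6 × 1.1 = 591.4 N·m clockwise.
Net load moment about support A = 3462 N·m clockwise.
Reaction R at support B is upward at 0 m, arm 4.78 m → moment R × 4.78 counterclockwise.
Στ = 0 ⇒ R × 4.78 = 3462 ⇒ R = 724 N.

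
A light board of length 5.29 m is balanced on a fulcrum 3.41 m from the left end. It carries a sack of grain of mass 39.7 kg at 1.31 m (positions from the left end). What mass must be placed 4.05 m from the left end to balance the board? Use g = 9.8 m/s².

m ≈ 130 kg

Taking torques about the fulcrum (at 3.41 m from the left end):
Sack of grain: 39.7 × 9.8 = 389.1 N down at 1.31 m → arm 2.1 m, τ = 389.1 × 2.1 = 817.1 N·m counterclockwise.
Net moment of known loads = 817.1 N·m counterclockwise.
An unknown mass m at 4.05 m has arm 0.64 m; its moment is m·g·0.64 clockwise.
Balancing moments: m × 9.8 × 0.64 = 817.1, giving m = 817.1 / (9.8 × 0.64) = 130 kg.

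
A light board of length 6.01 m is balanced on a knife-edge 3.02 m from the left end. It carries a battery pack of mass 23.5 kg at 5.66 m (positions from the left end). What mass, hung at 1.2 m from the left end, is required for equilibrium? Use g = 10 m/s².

m ≈ 34.1 kg

Choose the knife-edge (at 3.02 m from the left end) as the axis so the support reaction has zero arm there.
Battery pack: 23.5 × 10 = 235 N down at 5.66 m → arm 2.64 m, τ = 235 × 2.64 = 620.4 N·m clockwise.
Net moment of known loads = 620.4 N·m clockwise.
An unknown mass m at 1.2 m has arm 1.82 m; its moment is m·g·1.82 counterclockwise.
Setting net torque to zero: m × 10 × 1.82 = 620.4 → m = 620.4 / (10 × 1.82) = 34.1 kg.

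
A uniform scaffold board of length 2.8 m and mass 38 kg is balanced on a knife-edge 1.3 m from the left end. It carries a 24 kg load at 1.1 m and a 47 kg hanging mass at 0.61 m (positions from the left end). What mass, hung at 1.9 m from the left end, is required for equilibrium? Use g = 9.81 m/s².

m ≈ 55.7 kg

Sum moments about the knife-edge (at 1.3 m from the left end) (the support reaction has zero arm there).
Beam weight: 38 × 9.81 = 372.8 N down at 1.4 m → arm 0.1 m, τ = 372.8 × 0.1 = 37.28 N·m clockwise.
Load: 24 × 9.81 = 235.4 N down at 1.1 m → arm 0.2 m, τ = 235.4 × 0.2 = 47.08 N·m counterclockwise.
Hanging mass: 47 × 9.81 = 461.1 N down at 0.61 m → arm 0.69 m, τ = 461.1 × 0.69 = 318.2 N·m counterclockwise.
Net moment of known loads = 328 N·m counterclockwise.
An unknown mass m at 1.9 m has arm 0.6 m; its moment is m·g·0.6 clockwise.
Setting net torque to zero: m × 9.81 × 0.6 = 328 → m = 328 / (9.81 × 0.6) = 55.7 kg.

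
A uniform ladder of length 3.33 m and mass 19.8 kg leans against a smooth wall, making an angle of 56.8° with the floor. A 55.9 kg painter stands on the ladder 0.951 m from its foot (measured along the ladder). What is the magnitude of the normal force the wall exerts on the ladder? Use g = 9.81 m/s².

N_wall ≈ 166 N

About the foot of the ladder:
Ladder weight 19.8×9.81 = 194.2 N acts at 1.665 m along the ladder; its horizontal arm is 1.665·cos56.8° = 0.9117 m → τ = 177.1 N·m clockwise.
Painter: 55.9×9.81 = 548.4 N at 0.951 m → arm 0.5207 m → τ = 285.6 N·m clockwise.
Wall normal N acts horizontally at the top; its moment arm is the height L sinθ = 3.33·sin56.8° = 2.786 m, counterclockwise.
Balancing moments: N × 2.786 = 462.7, giving N = 166 N.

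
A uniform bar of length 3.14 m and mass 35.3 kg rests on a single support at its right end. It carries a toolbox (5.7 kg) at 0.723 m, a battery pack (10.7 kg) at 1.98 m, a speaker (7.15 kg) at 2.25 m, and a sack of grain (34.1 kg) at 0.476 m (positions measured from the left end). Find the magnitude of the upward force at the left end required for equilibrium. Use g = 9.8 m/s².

About the right end:
Beam weight: 35.3 × 9.8 = 345.9 N down at 1.57 m → arm 1.57 m, τ = 345.9 × 1.57 = 543.1 N·m counterclockwise.
Toolbox: 5.7 × 9.8 = 55.86 N down at 0.723 m → arm 2.417 m, τ = 55.86 × 2.417 = 135 N·m counterclockwise.
Battery pack: 10.7 × 9.8 = 104.9 N down at 1.98 m → arm 1.16 m, τ = 104.9 × 1.16 = 121.7 N·m counterclockwise.
Speaker: 7.15 × 9.8 = 70.07 N down at 2.25 m → arm 0.89 m, τ = 70.07 × 0.89 = 62.36 N·m counterclockwise.
Sack of grain: 34.1 × 9.8 = 334.2 N down at 0.476 m → arm 2.664 m, τ = 334.2 × 2.664 = 890.3 N·m counterclockwise.
Net moment of the loads = 1752 N·m counterclockwise.
The upward force F acts at the left end, arm 3.14 m, giving F × 3.14 clockwise.
Στ = 0 ⇒ F × 3.14 = 1752 ⇒ F = 1752 / 3.14 = 558 N.

F ≈ 558 N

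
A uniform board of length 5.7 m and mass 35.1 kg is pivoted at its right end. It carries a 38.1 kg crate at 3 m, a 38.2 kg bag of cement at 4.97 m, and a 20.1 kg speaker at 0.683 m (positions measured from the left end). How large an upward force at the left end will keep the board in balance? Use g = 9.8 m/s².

About the right end:
Beam weight: 35.1 × 9.8 = 344 N down at 2.85 m → arm 2.85 m, τ = 344 × 2.85 = 980.4 N·m counterclockwise.
Crate: 38.1 × 9.8 = 373.4 N down at 3 m → arm 2.7 m, τ = 373.4 × 2.7 = 1008 N·m counterclockwise.
Bag of cement: 38.2 × 9.8 = 374.4 N down at 4.97 m → arm 0.73 m, τ = 374.4 × 0.73 = 273.3 N·m counterclockwise.
Speaker: 20.1 × 9.8 = 197 N down at 0.683 m → arm 5.017 m, τ = 197 × 5.017 = 988.3 N·m counterclockwise.
Net moment of the loads = 3250 N·m counterclockwise.
The upward force F acts at the left end, arm 5.7 m, giving F × 5.7 clockwise.
Setting net torque to zero: F × 5.7 = 3250 → F = 3250 / 5.7 = 570 N.

F ≈ 570 N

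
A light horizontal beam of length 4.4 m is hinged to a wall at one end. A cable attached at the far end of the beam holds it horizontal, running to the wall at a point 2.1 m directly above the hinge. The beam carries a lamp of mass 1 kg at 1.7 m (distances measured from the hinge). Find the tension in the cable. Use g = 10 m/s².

About the hinge:
Lamp: 1 × 10 = 10 N down at 1.7 m → arm 1.7 m, τ = 10 × 1.7 = 17 N·m clockwise.
Total clockwise load moment = 17 N·m.
The cable tension T acts at 4.4 m; only its component perpendicular to the beam, T sinθ, produces torque. sinθ = h/√(h²+d²) = 2.1/√(2.1²+4.4²) = 0.4307.
Balancing moments: T × 4.4 × 0.4307 = 17, giving T = 17 / 1.895 = 8.97 N.

T ≈ 8.97 N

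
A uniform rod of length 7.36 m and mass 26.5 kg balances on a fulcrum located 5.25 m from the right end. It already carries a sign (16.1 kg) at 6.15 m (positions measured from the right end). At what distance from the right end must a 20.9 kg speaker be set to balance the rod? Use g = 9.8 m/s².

Take moments about the fulcrum (at 5.25 m from the right end).
Beam weight: 26.5 × 9.8 = 259.7 N down at 3.68 m → arm 1.57 m, τ = 259.7 × 1.57 = 407.7 N·m clockwise.
Sign: 16.1 × 9.8 = 157.8 N down at 6.15 m → arm 0.9 m, τ = 157.8 × 0.9 = 142 N·m counterclockwise.
Net moment of existing loads = 265.7 N·m clockwise.
The speaker weighs 20.9 × 9.8 = 204.8 N and must supply an equal counterclockwise moment, so its lever arm about the fulcrum is 265.7 / 204.8 = 1.3 m.
That puts it at 5.25 + 1.3 = 6.55 m from the right end.

x ≈ 6.55 m from the right end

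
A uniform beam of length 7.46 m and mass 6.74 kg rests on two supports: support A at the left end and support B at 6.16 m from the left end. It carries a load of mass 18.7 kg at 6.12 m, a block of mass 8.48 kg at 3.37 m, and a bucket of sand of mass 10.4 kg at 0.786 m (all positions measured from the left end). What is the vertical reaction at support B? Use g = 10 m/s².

R_B ≈ 286 N

Choose support A as the axis so its reaction then has zero moment arm.
Beam weight: 6.74 × 10 = 67.4 N down at 3.73 m → arm 3.73 m, τ = 67.4 × 3.73 = 251.4 N·m clockwise.
Load: 18.7 × 10 = 187 N down at 6.12 m → arm 6.12 m, τ = 187 × 6.12 = 1144 N·m clockwise.
Block: 8.48 × 10 = 84.8 N down at 3.37 m → arm 3.37 m, τ = 84.8 × 3.37 = 285.8 N·m clockwise.
Bucket of sand: 10.4 × 10 = 104 N down at 0.786 m → arm 0.786 m, τ = 104 × 0.786 = 81.74 N·m clockwise.
Net load moment about support A = 1763 N·m clockwise.
Reaction R at support B is upward at 6.16 m, arm 6.16 m → moment R × 6.16 counterclockwise.
Balancing moments: R × 6.16 = 1763, giving R = 286 N.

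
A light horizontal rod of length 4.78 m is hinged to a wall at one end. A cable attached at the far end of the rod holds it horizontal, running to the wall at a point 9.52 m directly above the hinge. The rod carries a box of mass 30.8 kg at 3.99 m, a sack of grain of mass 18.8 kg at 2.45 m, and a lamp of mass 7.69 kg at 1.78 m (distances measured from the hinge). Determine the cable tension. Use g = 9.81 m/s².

Take moments about the hinge.
Box: 30.8 × 9.81 = 302.1 N down at 3.99 m → arm 3.99 m, τ = 302.1 × 3.99 = 1205 N·m clockwise.
Sack of grain: 18.8 × 9.81 = 184.4 N down at 2.45 m → arm 2.45 m, τ = 184.4 × 2.45 = 451.8 N·m clockwise.
Lamp: 7.69 × 9.81 = 75.44 N down at 1.78 m → arm 1.78 m, τ = 75.44 × 1.78 = 134.3 N·m clockwise.
Total clockwise load moment = 1791 N·m.
The cable tension T acts at 4.78 m; only its component perpendicular to the rod, T sinθ, produces torque. sinθ = h/√(h²+d²) = 9.52/√(9.52²+4.78²) = 0.8937.
For rotational equilibrium, T × 4.78 × 0.8937 = 1791, so T = 1791 / 4.272 = 419 N.

T ≈ 419 N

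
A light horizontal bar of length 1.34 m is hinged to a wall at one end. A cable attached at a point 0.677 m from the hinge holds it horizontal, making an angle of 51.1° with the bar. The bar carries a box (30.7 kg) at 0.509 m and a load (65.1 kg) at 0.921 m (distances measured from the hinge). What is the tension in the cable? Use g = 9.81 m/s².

T ≈ 1410 N

Sum moments about the hinge (the unknown hinge reaction has zero arm there).
Box: 30.7 × 9.81 = 301.2 N down at 0.509 m → arm 0.509 m, τ = 301.2 × 0.509 = 153.3 N·m clockwise.
Load: 65.1 × 9.81 = 638.6 N down at 0.921 m → arm 0.921 m, τ = 638.6 × 0.921 = 588.2 N·m clockwise.
Total clockwise load moment = 741.5 N·m.
The cable tension T acts at 0.677 m; only its component perpendicular to the bar, T sinθ, produces torque. sin 51.1° = 0.7782.
Στ = 0 ⇒ T × 0.677 × 0.7782 = 741.5 ⇒ T = 741.5 / 0.5268 = 1410 N.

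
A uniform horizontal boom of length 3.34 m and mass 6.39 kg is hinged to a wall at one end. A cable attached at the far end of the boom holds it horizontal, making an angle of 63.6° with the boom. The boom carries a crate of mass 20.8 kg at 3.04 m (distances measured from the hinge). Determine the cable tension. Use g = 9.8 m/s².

T ≈ 242 N

About the hinge:
Beam weight: 6.39 × 9.8 = 62.62 N down at 1.67 m → arm 1.67 m, τ = 62.62 × 1.67 = 104.6 N·m clockwise.
Crate: 20.8 × 9.8 = 203.8 N down at 3.04 m → arm 3.04 m, τ = 203.8 × 3.04 = 619.6 N·m clockwise.
Total clockwise load moment = 724.2 N·m.
The cable tension T acts at 3.34 m; only its component perpendicular to the boom, T sinθ, produces torque. sin 63.6° = 0.8957.
For rotational equilibrium, T × 3.34 × 0.8957 = 724.2, so T = 724.2 / 2.992 = 242 N.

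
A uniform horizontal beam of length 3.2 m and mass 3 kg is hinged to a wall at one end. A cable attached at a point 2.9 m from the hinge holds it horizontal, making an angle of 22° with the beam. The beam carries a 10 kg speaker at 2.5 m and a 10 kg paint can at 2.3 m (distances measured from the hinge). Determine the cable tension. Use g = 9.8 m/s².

T ≈ 476 N

Taking torques about the hinge:
Beam weight: 3 × 9.8 = 29.4 N down at 1.6 m → arm 1.6 m, τ = 29.4 × 1.6 = 47.04 N·m clockwise.
Speaker: 10 × 9.8 = 98 N down at 2.5 m → arm 2.5 m, τ = 98 × 2.5 = 245 N·m clockwise.
Paint can: 10 × 9.8 = 98 N down at 2.3 m → arm 2.3 m, τ = 98 × 2.3 = 225.4 N·m clockwise.
Total clockwise load moment = 517.4 N·m.
The cable tension T acts at 2.9 m; only its component perpendicular to the beam, T sinθ, produces torque. sin 22° = 0.3746.
Setting net torque to zero: T × 2.9 × 0.3746 = 517.4 → T = 517.4 / 1.086 = 476 N.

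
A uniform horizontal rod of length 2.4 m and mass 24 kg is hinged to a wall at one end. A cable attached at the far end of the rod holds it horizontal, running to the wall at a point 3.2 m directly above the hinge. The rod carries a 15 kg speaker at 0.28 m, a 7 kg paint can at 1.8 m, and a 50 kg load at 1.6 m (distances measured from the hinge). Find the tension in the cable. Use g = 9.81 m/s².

Taking torques about the hinge:
Beam weight: 24 × 9.81 = 235.4 N down at 1.2 m → arm 1.2 m, τ = 235.4 × 1.2 = 282.5 N·m clockwise.
Speaker: 15 × 9.81 = 147.2 N down at 0.28 m → arm 0.28 m, τ = 147.2 × 0.28 = 41.22 N·m clockwise.
Paint can: 7 × 9.81 = 68.67 N down at 1.8 m → arm 1.8 m, τ = 68.67 × 1.8 = 123.6 N·m clockwise.
Load: 50 × 9.81 = 490.5 N down at 1.6 m → arm 1.6 m, τ = 490.5 × 1.6 = 784.8 N·m clockwise.
Total clockwise load moment = 1232 N·m.
The cable tension T acts at 2.4 m; only its component perpendicular to the rod, T sinθ, produces torque. sinθ = h/√(h²+d²) = 3.2/√(3.2²+2.4²) = 0.8.
Balancing moments: T × 2.4 × 0.8 = 1232, giving T = 1232 / 1.92 = 642 N.

T ≈ 642 N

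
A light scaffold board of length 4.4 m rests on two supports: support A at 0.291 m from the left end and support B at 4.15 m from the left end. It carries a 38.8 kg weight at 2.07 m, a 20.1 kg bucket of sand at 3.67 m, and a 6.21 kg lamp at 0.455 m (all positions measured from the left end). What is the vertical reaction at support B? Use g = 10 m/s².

R_B ≈ 358 N

Sum moments about support A (its reaction then has zero moment arm).
Weight: 38.8 × 10 = 388 N down at 2.07 m → arm 1.779 m, τ = 388 × 1.779 = 690.3 N·m clockwise.
Bucket of sand: 20.1 × 10 = 201 N down at 3.67 m → arm 3.379 m, τ = 201 × 3.379 = 679.2 N·m clockwise.
Lamp: 6.21 × 10 = 62.1 N down at 0.455 m → arm 0.164 m, τ = 62.1 × 0.164 = 10.18 N·m clockwise.
Net load moment about support A = 1380 N·m clockwise.
Reaction R at support B is upward at 4.15 m, arm 3.859 m → moment R × 3.859 counterclockwise.
Balancing moments: R × 3.859 = 1380, giving R = 358 N.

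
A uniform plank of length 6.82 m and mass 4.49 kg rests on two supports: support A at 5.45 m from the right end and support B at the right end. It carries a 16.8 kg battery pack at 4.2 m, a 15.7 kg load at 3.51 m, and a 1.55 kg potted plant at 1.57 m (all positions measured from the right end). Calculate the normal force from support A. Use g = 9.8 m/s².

R_A ≈ 258 N

Taking torques about support B:
Beam weight: 4.49 × 9.8 = 44 N down at 3.41 m → arm 3.41 m, τ = 44 × 3.41 = 150 N·m counterclockwise.
Battery pack: 16.8 × 9.8 = 164.6 N down at 4.2 m → arm 4.2 m, τ = 164.6 × 4.2 = 691.3 N·m counterclockwise.
Load: 15.7 × 9.8 = 153.9 N down at 3.51 m → arm 3.51 m, τ = 153.9 × 3.51 = 540.2 N·m counterclockwise.
Potted plant: 1.55 × 9.8 = 15.19 N down at 1.57 m → arm 1.57 m, τ = 15.19 × 1.57 = 23.85 N·m counterclockwise.
Net load moment about support B = 1405 N·m counterclockwise.
Reaction R at support A is upward at 5.45 m, arm 5.45 m → moment R × 5.45 clockwise.
Setting net torque to zero: R × 5.45 = 1405 → R = 258 N.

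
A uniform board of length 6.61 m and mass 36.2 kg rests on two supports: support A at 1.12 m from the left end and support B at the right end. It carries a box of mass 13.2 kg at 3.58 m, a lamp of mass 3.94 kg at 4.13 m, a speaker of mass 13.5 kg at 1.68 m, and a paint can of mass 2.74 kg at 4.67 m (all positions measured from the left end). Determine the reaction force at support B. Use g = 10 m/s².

Choose support A as the axis so its reaction then has zero moment arm.
Beam weight: 36.2 × 10 = 362 N down at 3.305 m → arm 2.185 m, τ = 362 × 2.185 = 791 N·m clockwise.
Box: 13.2 × 10 = 132 N down at 3.58 m → arm 2.46 m, τ = 132 × 2.46 = 324.7 N·m clockwise.
Lamp: 3.94 × 10 = 39.4 N down at 4.13 m → arm 3.01 m, τ = 39.4 × 3.01 = 118.6 N·m clockwise.
Speaker: 13.5 × 10 = 135 N down at 1.68 m → arm 0.56 m, τ = 135 × 0.56 = 75.6 N·m clockwise.
Paint can: 2.74 × 10 = 27.4 N down at 4.67 m → arm 3.55 m, τ = 27.4 × 3.55 = 97.27 N·m clockwise.
Net load moment about support A = 1407 N·m clockwise.
Reaction R at support B is upward at 6.61 m, arm 5.49 m → moment R × 5.49 counterclockwise.
Setting net torque to zero: R × 5.49 = 1407 → R = 256 N.

R_B ≈ 256 N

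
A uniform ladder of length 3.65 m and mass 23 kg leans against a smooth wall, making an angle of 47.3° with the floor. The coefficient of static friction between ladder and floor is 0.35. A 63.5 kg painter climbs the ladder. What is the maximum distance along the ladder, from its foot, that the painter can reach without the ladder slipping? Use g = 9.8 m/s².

Taking torques about the foot of the ladder:
Ladder weight 23×9.8 = 225.4 N acts at 1.825 m along the ladder; its horizontal arm is 1.825·cos47.3° = 1.238 m → τ = 279 N·m clockwise.
Painter weight 63.5×9.8 = 622.3 N at distance d → arm d·cos47.3° → τ = 622.3·d·0.6782 clockwise.
Wall normal N at the top has arm L sinθ = 2.682 m counterclockwise, so Στ = 0 gives N·2.682 = 279 + 422·d.
ΣFy = 0 ⇒ N_floor = 847.7 N, so the maximum friction is μ_s·N_floor = 0.35×847.7 = 296.7 N. ΣFx = 0 ⇒ N_wall = f, so at the slipping point N = 296.7 N.
Substituting: 296.7×2.682 = 279 + 422·d ⇒ d = (795.7 − 279) / 422 = 1.22 m.

d ≈ 1.22 m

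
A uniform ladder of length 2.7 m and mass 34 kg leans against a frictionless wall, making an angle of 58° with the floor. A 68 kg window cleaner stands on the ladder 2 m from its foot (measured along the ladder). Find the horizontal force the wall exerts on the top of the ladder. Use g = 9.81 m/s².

Taking torques about the foot of the ladder:
Ladder weight 34×9.81 = 333.5 N acts at 1.35 m along the ladder; its horizontal arm is 1.35·cos58° = 0.7154 m → τ = 238.6 N·m clockwise.
Window cleaner: 68×9.81 = 667.1 N at 2 m → arm 1.06 m → τ = 707.1 N·m clockwise.
Wall normal N acts horizontally at the top; its moment arm is the height L sinθ = 2.7·sin58° = 2.29 m, counterclockwise.
Στ = 0 ⇒ N × 2.29 = 945.7 ⇒ N = 413 N.

N_wall ≈ 413 N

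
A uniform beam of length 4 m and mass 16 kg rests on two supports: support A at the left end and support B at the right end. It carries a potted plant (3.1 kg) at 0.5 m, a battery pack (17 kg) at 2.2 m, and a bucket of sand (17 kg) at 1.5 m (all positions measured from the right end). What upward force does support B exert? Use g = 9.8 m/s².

R_B ≈ 284 N

Sum moments about support A (its reaction then has zero moment arm).
Beam weight: 16 × 9.8 = 156.8 N down at 2 m → arm 2 m, τ = 156.8 × 2 = 313.6 N·m clockwise.
Potted plant: 3.1 × 9.8 = 30.38 N down at 0.5 m → arm 3.5 m, τ = 30.38 × 3.5 = 106.3 N·m clockwise.
Battery pack: 17 × 9.8 = 166.6 N down at 2.2 m → arm 1.8 m, τ = 166.6 × 1.8 = 299.9 N·m clockwise.
Bucket of sand: 17 × 9.8 = 166.6 N down at 1.5 m → arm 2.5 m, τ = 166.6 × 2.5 = 416.5 N·m clockwise.
Net load moment about support A = 1136 N·m clockwise.
Reaction R at support B is upward at 0 m, arm 4 m → moment R × 4 counterclockwise.
Στ = 0 ⇒ R × 4 = 1136 ⇒ R = 284 N.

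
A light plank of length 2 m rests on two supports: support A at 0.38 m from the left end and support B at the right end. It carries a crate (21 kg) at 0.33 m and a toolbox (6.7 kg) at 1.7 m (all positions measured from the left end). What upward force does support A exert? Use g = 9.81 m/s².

R_A ≈ 225 N

Sum moments about support B (its reaction then has zero moment arm).
Crate: 21 × 9.81 = 206 N down at 0.33 m → arm 1.67 m, τ = 206 × 1.67 = 344 N·m counterclockwise.
Toolbox: 6.7 × 9.81 = 65.73 N down at 1.7 m → arm 0.3 m, τ = 65.73 × 0.3 = 19.72 N·m counterclockwise.
Net load moment about support B = 363.7 N·m counterclockwise.
Reaction R at support A is upward at 0.38 m, arm 1.62 m → moment R × 1.62 clockwise.
For rotational equilibrium, R × 1.62 = 363.7, so R = 225 N.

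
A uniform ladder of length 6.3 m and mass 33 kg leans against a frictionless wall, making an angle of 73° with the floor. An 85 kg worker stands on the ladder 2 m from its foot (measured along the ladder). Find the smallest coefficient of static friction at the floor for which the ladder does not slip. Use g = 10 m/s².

Taking torques about the foot of the ladder:
Ladder weight 33×10 = 330 N acts at 3.15 m along the ladder; its horizontal arm is 3.15·cos73° = 0.921 m → τ = 303.9 N·m clockwise.
Worker: 85×10 = 850 N at 2 m → arm 0.5847 m → τ = 497 N·m clockwise.
Wall normal N acts horizontally at the top; its moment arm is the height L sinθ = 6.3·sin73° = 6.025 m, counterclockwise.
Balancing moments: N × 6.025 = 800.9, giving N = 132.9 N.
ΣFx = 0 ⇒ f = N_wall = 132.9 N. ΣFy = 0 ⇒ N_floor = 1180 N.
μ_min = f / N_floor = 132.9 / 1180 = 0.113.

μ_min ≈ 0.113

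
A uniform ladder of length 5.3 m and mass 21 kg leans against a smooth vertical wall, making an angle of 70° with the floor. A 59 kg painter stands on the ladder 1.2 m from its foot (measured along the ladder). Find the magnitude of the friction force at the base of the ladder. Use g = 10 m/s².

Choose the foot of the ladder as the axis so the floor normal and friction both act there and drop out.
Ladder weight 21×10 = 210 N acts at 2.65 m along the ladder; its horizontal arm is 2.65·cos70° = 0.9064 m → τ = 190.3 N·m clockwise.
Painter: 59×10 = 590 N at 1.2 m → arm 0.4104 m → τ = 242.1 N·m clockwise.
Wall normal N acts horizontally at the top; its moment arm is the height L sinθ = 5.3·sin70° = 4.98 m, counterclockwise.
For rotational equilibrium, N × 4.98 = 432.4, so N = 86.8 N.
ΣFx = 0: friction at the foot balances the wall's push, so f = N_wall = 86.8 N.

f ≈ 86.8 N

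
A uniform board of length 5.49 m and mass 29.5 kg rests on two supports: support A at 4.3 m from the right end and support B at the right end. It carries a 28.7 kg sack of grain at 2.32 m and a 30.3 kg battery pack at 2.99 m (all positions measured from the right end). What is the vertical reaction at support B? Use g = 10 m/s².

R_B ≈ 331 N

Sum moments about support A (its reaction then has zero moment arm).
Beam weight: 29.5 × 10 = 295 N down at 2.745 m → arm 1.555 m, τ = 295 × 1.555 = 458.7 N·m clockwise.
Sack of grain: 28.7 × 10 = 287 N down at 2.32 m → arm 1.98 m, τ = 287 × 1.98 = 568.3 N·m clockwise.
Battery pack: 30.3 × 10 = 303 N down at 2.99 m → arm 1.31 m, τ = 303 × 1.31 = 396.9 N·m clockwise.
Net load moment about support A = 1424 N·m clockwise.
Reaction R at support B is upward at 0 m, arm 4.3 m → moment R × 4.3 counterclockwise.
Στ = 0 ⇒ R × 4.3 = 1424 ⇒ R = 331 N.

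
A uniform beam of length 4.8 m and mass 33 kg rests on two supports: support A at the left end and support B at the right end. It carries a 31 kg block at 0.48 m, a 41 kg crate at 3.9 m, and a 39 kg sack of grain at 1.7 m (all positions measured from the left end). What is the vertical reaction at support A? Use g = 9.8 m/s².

R_A ≈ 757 N

About support B:
Beam weight: 33 × 9.8 = 323.4 N down at 2.4 m → arm 2.4 m, τ = 323.4 × 2.4 = 776.2 N·m counterclockwise.
Block: 31 × 9.8 = 303.8 N down at 0.48 m → arm 4.32 m, τ = 303.8 × 4.32 = 1312 N·m counterclockwise.
Crate: 41 × 9.8 = 401.8 N down at 3.9 m → arm 0.9 m, τ = 401.8 × 0.9 = 361.6 N·m counterclockwise.
Sack of grain: 39 × 9.8 = 382.2 N down at 1.7 m → arm 3.1 m, τ = 382.2 × 3.1 = 1185 N·m counterclockwise.
Net load moment about support B = 3635 N·m counterclockwise.
Reaction R at support A is upward at 0 m, arm 4.8 m → moment R × 4.8 clockwise.
Setting net torque to zero: R × 4.8 = 3635 → R = 757 N.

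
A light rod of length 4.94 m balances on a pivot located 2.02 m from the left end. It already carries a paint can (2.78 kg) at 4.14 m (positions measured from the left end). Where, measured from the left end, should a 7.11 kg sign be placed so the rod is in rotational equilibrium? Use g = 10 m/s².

Taking torques about the pivot (at 2.02 m from the left end):
Paint can: 2.78 × 10 = 27.8 N down at 4.14 m → arm 2.12 m, τ = 27.8 × 2.12 = 58.94 N·m clockwise.
Net moment of existing loads = 58.94 N·m clockwise.
The sign weighs 7.11 × 10 = 71.1 N and must supply an equal counterclockwise moment, so its lever arm about the pivot is 58.94 / 71.1 = 0.829 m.
That puts it at 2.02 − 0.829 = 1.19 m from the left end.

x ≈ 1.19 m from the left end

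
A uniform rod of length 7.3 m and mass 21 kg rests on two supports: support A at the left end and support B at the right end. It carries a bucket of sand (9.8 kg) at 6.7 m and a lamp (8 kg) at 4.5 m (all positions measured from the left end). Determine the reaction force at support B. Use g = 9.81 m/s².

R_B ≈ 240 N

Taking torques about support A:
Beam weight: 21 × 9.81 = 206 N down at 3.65 m → arm 3.65 m, τ = 206 × 3.65 = 751.9 N·m clockwise.
Bucket of sand: 9.8 × 9.81 = 96.14 N down at 6.7 m → arm 6.7 m, τ = 96.14 × 6.7 = 644.1 N·m clockwise.
Lamp: 8 × 9.81 = 78.48 N down at 4.5 m → arm 4.5 m, τ = 78.48 × 4.5 = 353.2 N·m clockwise.
Net load moment about support A = 1749 N·m clockwise.
Reaction R at support B is upward at 7.3 m, arm 7.3 m → moment R × 7.3 counterclockwise.
Στ = 0 ⇒ R × 7.3 = 1749 ⇒ R = 240 N.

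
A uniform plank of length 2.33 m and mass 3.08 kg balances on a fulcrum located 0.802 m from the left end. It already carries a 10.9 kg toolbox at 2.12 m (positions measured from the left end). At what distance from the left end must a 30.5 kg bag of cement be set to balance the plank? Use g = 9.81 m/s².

Choose the fulcrum (at 0.802 m from the left end) as the axis so the support reaction has zero arm there.
Beam weight: 3.08 × 9.81 = 30.21 N down at 1.165 m → arm 0.363 m, τ = 30.21 × 0.363 = 10.97 N·m clockwise.
Toolbox: 10.9 × 9.81 = 106.9 N down at 2.12 m → arm 1.318 m, τ = 106.9 × 1.318 = 140.9 N·m clockwise.
Net moment of existing loads = 151.9 N·m clockwise.
The bag of cement weighs 30.5 × 9.81 = 299.2 N and must supply an equal counterclockwise moment, so its lever arm about the fulcrum is 151.9 / 299.2 = 0.508 m.
That puts it at 0.802 − 0.508 = 0.294 m from the left end.

x ≈ 0.294 m from the left end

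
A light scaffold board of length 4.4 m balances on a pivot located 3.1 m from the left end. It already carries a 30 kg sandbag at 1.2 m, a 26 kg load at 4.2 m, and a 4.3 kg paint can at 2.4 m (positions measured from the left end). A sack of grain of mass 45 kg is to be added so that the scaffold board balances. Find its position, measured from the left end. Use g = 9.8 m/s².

x ≈ 3.8 m from the left end

Sum moments about the pivot (at 3.1 m from the left end) (the support reaction has zero arm there).
Sandbag: 30 × 9.8 = 294 N down at 1.2 m → arm 1.9 m, τ = 294 × 1.9 = 558.6 N·m counterclockwise.
Load: 26 × 9.8 = 254.8 N down at 4.2 m → arm 1.1 m, τ = 254.8 × 1.1 = 280.3 N·m clockwise.
Paint can: 4.3 × 9.8 = 42.14 N down at 2.4 m → arm 0.7 m, τ = 42.14 × 0.7 = 29.5 N·m counterclockwise.
Net moment of existing loads = 307.8 N·m counterclockwise.
The sack of grain weighs 45 × 9.8 = 441 N and must supply an equal clockwise moment, so its lever arm about the pivot is 307.8 / 441 = 0.698 m.
That puts it at 3.1 + 0.698 = 3.8 m from the left end.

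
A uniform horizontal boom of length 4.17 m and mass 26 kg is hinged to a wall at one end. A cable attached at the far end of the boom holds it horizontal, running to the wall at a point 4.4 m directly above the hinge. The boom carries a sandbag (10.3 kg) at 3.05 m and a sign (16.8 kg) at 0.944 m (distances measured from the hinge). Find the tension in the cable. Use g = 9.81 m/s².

Take moments about the hinge.
Beam weight: 26 × 9.81 = 255.1 N down at 2.085 m → arm 2.085 m, τ = 255.1 × 2.085 = 531.9 N·m clockwise.
Sandbag: 10.3 × 9.81 = 101 N down at 3.05 m → arm 3.05 m, τ = 101 × 3.05 = 308 N·m clockwise.
Sign: 16.8 × 9.81 = 164.8 N down at 0.944 m → arm 0.944 m, τ = 164.8 × 0.944 = 155.6 N·m clockwise.
Total clockwise load moment = 995.5 N·m.
The cable tension T acts at 4.17 m; only its component perpendicular to the boom, T sinθ, produces torque. sinθ = h/√(h²+d²) = 4.4/√(4.4²+4.17²) = 0.7258.
Στ = 0 ⇒ T × 4.17 × 0.7258 = 995.5 ⇒ T = 995.5 / 3.027 = 329 N.

T ≈ 329 N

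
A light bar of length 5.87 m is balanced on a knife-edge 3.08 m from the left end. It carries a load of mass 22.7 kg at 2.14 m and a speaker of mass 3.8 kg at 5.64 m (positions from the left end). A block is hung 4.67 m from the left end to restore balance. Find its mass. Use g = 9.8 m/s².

About the knife-edge (at 3.08 m from the left end):
Load: 22.7 × 9.8 = 222.5 N down at 2.14 m → arm 0.94 m, τ = 222.5 × 0.94 = 209.1 N·m counterclockwise.
Speaker: 3.8 × 9.8 = 37.24 N down at 5.64 m → arm 2.56 m, τ = 37.24 × 2.56 = 95.33 N·m clockwise.
Net moment of known loads = 113.8 N·m counterclockwise.
An unknown mass m at 4.67 m has arm 1.59 m; its moment is m·g·1.59 clockwise.
Setting net torque to zero: m × 9.8 × 1.59 = 113.8 → m = 113.8 / (9.8 × 1.59) = 7.3 kg.

m ≈ 7.3 kg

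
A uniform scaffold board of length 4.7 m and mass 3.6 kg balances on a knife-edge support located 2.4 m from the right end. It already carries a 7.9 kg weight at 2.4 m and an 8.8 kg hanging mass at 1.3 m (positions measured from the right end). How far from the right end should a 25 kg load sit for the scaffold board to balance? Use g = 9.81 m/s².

Choose the knife-edge support (at 2.4 m from the right end) as the axis so the support reaction has zero arm there.
Beam weight: 3.6 × 9.81 = 35.32 N down at 2.35 m → arm 0.05 m, τ = 35.32 × 0.05 = 1.766 N·m clockwise.
Weight: acts at the knife-edge support, moment arm 0 → no torque.
Hanging mass: 8.8 × 9.81 = 86.33 N down at 1.3 m → arm 1.1 m, τ = 86.33 × 1.1 = 94.96 N·m clockwise.
Net moment of existing loads = 96.73 N·m clockwise.
The load weighs 25 × 9.81 = 245.2 N and must supply an equal counterclockwise moment, so its lever arm about the knife-edge support is 96.73 / 245.2 = 0.394 m.
That puts it at 2.4 + 0.394 = 2.79 m from the right end.

x ≈ 2.79 m from the right end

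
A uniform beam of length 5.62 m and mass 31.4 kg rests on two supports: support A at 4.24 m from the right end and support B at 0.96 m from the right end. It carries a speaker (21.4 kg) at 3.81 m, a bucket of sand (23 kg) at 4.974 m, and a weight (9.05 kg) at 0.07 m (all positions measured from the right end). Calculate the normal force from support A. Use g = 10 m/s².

Taking torques about support B:
Beam weight: 31.4 × 10 = 314 N down at 2.81 m → arm 1.85 m, τ = 314 × 1.85 = 580.9 N·m counterclockwise.
Speaker: 21.4 × 10 = 214 N down at 3.81 m → arm 2.85 m, τ = 214 × 2.85 = 609.9 N·m counterclockwise.
Bucket of sand: 23 × 10 = 230 N down at 4.974 m → arm 4.014 m, τ = 230 × 4.014 = 923.2 N·m counterclockwise.
Weight: 9.05 × 10 = 90.5 N down at 0.07 m → arm 0.89 m, τ = 90.5 × 0.89 = 80.55 N·m clockwise.
Net load moment about support B = 2033 N·m counterclockwise.
Reaction R at support A is upward at 4.24 m, arm 3.28 m → moment R × 3.28 clockwise.
Setting net torque to zero: R × 3.28 = 2033 → R = 620 N.

R_A ≈ 620 N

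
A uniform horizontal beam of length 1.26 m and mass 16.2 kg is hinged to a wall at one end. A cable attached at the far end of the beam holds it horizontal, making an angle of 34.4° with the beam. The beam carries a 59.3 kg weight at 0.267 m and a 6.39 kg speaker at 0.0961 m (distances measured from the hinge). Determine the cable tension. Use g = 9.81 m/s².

T ≈ 367 N

Take moments about the hinge.
Beam weight: 16.2 × 9.81 = 158.9 N down at 0.63 m → arm 0.63 m, τ = 158.9 × 0.63 = 100.1 N·m clockwise.
Weight: 59.3 × 9.81 = 581.7 N down at 0.267 m → arm 0.267 m, τ = 581.7 × 0.267 = 155.3 N·m clockwise.
Speaker: 6.39 × 9.81 = 62.69 N down at 0.0961 m → arm 0.0961 m, τ = 62.69 × 0.0961 = 6.025 N·m clockwise.
Total clockwise load moment = 261.4 N·m.
The cable tension T acts at 1.26 m; only its component perpendicular to the beam, T sinθ, produces torque. sin 34.4° = 0.565.
Balancing moments: T × 1.26 × 0.565 = 261.4, giving T = 261.4 / 0.7119 = 367 N.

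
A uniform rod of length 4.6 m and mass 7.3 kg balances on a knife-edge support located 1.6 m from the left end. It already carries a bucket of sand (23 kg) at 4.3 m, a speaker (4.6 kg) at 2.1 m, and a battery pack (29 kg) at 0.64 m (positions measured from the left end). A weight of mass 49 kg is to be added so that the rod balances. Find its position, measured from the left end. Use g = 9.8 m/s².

x ≈ 0.75 m from the left end

Sum moments about the knife-edge support (at 1.6 m from the left end) (the support reaction has zero arm there).
Beam weight: 7.3 × 9.8 = 71.54 N down at 2.3 m → arm 0.7 m, τ = 71.54 × 0.7 = 50.08 N·m clockwise.
Bucket of sand: 23 × 9.8 = 225.4 N down at 4.3 m → arm 2.7 m, τ = 225.4 × 2.7 = 608.6 N·m clockwise.
Speaker: 4.6 × 9.8 = 45.08 N down at 2.1 m → arm 0.5 m, τ = 45.08 × 0.5 = 22.54 N·m clockwise.
Battery pack: 29 × 9.8 = 284.2 N down at 0.64 m → arm 0.96 m, τ = 284.2 × 0.96 = 272.8 N·m counterclockwise.
Net moment of existing loads = 408.4 N·m clockwise.
The weight weighs 49 × 9.8 = 480.2 N and must supply an equal counterclockwise moment, so its lever arm about the knife-edge support is 408.4 / 480.2 = 0.85 m.
That puts it at 1.6 − 0.85 = 0.75 m from the left end.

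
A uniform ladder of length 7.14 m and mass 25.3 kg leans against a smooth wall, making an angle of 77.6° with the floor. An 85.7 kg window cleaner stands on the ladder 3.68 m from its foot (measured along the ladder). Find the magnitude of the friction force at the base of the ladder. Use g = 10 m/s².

About the foot of the ladder:
Ladder weight 25.3×10 = 253 N acts at 3.57 m along the ladder; its horizontal arm is 3.57·cos77.6° = 0.7666 m → τ = 193.9 N·m clockwise.
Window cleaner: 85.7×10 = 857 N at 3.68 m → arm 0.7902 m → τ = 677.2 N·m clockwise.
Wall normal N acts horizontally at the top; its moment arm is the height L sinθ = 7.14·sin77.6° = 6.973 m, counterclockwise.
Balancing moments: N × 6.973 = 871.1, giving N = 125 N.
ΣFx = 0: friction at the foot balances the wall's push, so f = N_wall = 125 N.

f ≈ 125 N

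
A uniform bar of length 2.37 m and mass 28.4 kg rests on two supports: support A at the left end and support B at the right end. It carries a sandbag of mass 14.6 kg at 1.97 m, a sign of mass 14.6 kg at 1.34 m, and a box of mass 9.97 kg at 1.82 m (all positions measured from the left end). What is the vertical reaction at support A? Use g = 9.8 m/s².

Sum moments about support B (its reaction then has zero moment arm).
Beam weight: 28.4 × 9.8 = 278.3 N down at 1.185 m → arm 1.185 m, τ = 278.3 × 1.185 = 329.8 N·m counterclockwise.
Sandbag: 14.6 × 9.8 = 143.1 N down at 1.97 m → arm 0.4 m, τ = 143.1 × 0.4 = 57.24 N·m counterclockwise.
Sign: 14.6 × 9.8 = 143.1 N down at 1.34 m → arm 1.03 m, τ = 143.1 × 1.03 = 147.4 N·m counterclockwise.
Box: 9.97 × 9.8 = 97.71 N down at 1.82 m → arm 0.55 m, τ = 97.71 × 0.55 = 53.74 N·m counterclockwise.
Net load moment about support B = 588.2 N·m counterclockwise.
Reaction R at support A is upward at 0 m, arm 2.37 m → moment R × 2.37 clockwise.
Setting net torque to zero: R × 2.37 = 588.2 → R = 248 N.

R_A ≈ 248 N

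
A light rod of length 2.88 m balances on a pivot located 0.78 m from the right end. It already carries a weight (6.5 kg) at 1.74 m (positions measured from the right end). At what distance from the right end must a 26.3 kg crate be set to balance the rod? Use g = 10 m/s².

About the pivot (at 0.78 m from the right end):
Weight: 6.5 × 10 = 65 N down at 1.74 m → arm 0.96 m, τ = 65 × 0.96 = 62.4 N·m counterclockwise.
Net moment of existing loads = 62.4 N·m counterclockwise.
The crate weighs 26.3 × 10 = 263 N and must supply an equal clockwise moment, so its lever arm about the pivot is 62.4 / 263 = 0.237 m.
That puts it at 0.78 − 0.237 = 0.543 m from the right end.

x ≈ 0.543 m from the right end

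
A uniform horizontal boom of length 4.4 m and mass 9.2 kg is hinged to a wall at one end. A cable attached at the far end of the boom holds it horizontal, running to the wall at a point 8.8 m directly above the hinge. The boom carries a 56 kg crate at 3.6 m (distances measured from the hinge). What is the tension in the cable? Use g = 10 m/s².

Taking torques about the hinge:
Beam weight: 9.2 × 10 = 92 N down at 2.2 m → arm 2.2 m, τ = 92 × 2.2 = 202.4 N·m clockwise.
Crate: 56 × 10 = 560 N down at 3.6 m → arm 3.6 m, τ = 560 × 3.6 = 2016 N·m clockwise.
Total clockwise load moment = 2218 N·m.
The cable tension T acts at 4.4 m; only its component perpendicular to the boom, T sinθ, produces torque. sinθ = h/√(h²+d²) = 8.8/√(8.8²+4.4²) = 0.8944.
For rotational equilibrium, T × 4.4 × 0.8944 = 2218, so T = 2218 / 3.935 = 564 N.

T ≈ 564 N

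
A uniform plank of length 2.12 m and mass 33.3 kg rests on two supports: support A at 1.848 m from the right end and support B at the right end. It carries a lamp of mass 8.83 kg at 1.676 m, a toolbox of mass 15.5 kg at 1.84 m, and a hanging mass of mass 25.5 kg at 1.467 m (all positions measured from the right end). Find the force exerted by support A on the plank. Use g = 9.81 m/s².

R_A ≈ 616 N

Sum moments about support B (its reaction then has zero moment arm).
Beam weight: 33.3 × 9.81 = 326.7 N down at 1.06 m → arm 1.06 m, τ = 326.7 × 1.06 = 346.3 N·m counterclockwise.
Lamp: 8.83 × 9.81 = 86.62 N down at 1.676 m → arm 1.676 m, τ = 86.62 × 1.676 = 145.2 N·m counterclockwise.
Toolbox: 15.5 × 9.81 = 152.1 N down at 1.84 m → arm 1.84 m, τ = 152.1 × 1.84 = 279.9 N·m counterclockwise.
Hanging mass: 25.5 × 9.81 = 250.2 N down at 1.467 m → arm 1.467 m, τ = 250.2 × 1.467 = 367 N·m counterclockwise.
Net load moment about support B = 1138 N·m counterclockwise.
Reaction R at support A is upward at 1.848 m, arm 1.848 m → moment R × 1.848 clockwise.
Στ = 0 ⇒ R × 1.848 = 1138 ⇒ R = 616 N.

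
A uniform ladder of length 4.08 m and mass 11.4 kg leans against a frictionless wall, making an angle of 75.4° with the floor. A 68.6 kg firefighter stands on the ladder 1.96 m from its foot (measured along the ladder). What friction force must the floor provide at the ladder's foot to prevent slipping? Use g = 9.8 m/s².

f ≈ 98.7 N

Take moments about the foot of the ladder.
Ladder weight 11.4×9.8 = 111.7 N acts at 2.04 m along the ladder; its horizontal arm is 2.04·cos75.4° = 0.5142 m → τ = 57.44 N·m clockwise.
Firefighter: 68.6×9.8 = 672.3 N at 1.96 m → arm 0.4941 m → τ = 332.2 N·m clockwise.
Wall normal N acts horizontally at the top; its moment arm is the height L sinθ = 4.08·sin75.4° = 3.948 m, counterclockwise.
Balancing moments: N × 3.948 = 389.6, giving N = 98.7 N.
ΣFx = 0: friction at the foot balances the wall's push, so f = N_wall = 98.7 N.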